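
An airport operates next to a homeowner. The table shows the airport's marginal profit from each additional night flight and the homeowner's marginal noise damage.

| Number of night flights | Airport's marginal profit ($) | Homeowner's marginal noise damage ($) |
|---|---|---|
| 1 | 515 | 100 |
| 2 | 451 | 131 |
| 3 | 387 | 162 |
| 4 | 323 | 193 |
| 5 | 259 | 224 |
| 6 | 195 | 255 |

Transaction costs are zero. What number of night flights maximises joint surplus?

5

Bargaining reaches the level where marginal profit last exceeds marginal noise damage.
That holds through level 5 (259 ≥ 224) but not at 6 (195 < 255).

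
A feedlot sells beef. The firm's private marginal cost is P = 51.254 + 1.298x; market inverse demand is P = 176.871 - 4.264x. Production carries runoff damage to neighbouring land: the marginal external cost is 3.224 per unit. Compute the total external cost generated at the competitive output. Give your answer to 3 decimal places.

72.814

Market equilibrium (private): 51.254 + 1.298x = 176.871 - 4.264x → x_m = 22.5849.
Total external cost = MEC × x_m = 3.224 × 22.5849 = 72.8137.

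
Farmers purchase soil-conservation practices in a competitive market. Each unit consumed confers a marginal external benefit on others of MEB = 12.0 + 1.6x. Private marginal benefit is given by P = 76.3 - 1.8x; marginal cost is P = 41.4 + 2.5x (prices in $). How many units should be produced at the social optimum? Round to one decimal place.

x* = 17.4

Social marginal benefit = demand + MEB = 88.3 - 0.2x.
Set SMB = MC: 88.3 - 0.2x = 41.4 + 2.5x → x* = 17.3704.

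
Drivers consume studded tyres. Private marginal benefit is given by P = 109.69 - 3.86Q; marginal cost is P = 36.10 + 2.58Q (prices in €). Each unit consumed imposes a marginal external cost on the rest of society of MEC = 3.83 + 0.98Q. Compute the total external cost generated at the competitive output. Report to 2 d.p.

€107.75

Market equilibrium (private): 36.10 + 2.58Q = 109.69 - 3.86Q → Q_m = 11.4270.
Total external cost = ∫₀^{Q_m} (3.83 + 0.98Q) dQ = 3.83×11.4270 + ½×0.98×11.4270² = 107.7478.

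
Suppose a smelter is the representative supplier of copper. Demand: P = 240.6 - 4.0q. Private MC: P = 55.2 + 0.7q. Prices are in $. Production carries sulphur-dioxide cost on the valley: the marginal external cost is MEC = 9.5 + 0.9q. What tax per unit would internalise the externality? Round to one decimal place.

tax = $37.8 per unit

Social marginal cost = private MC + MEC = 64.7 + 1.6q.
Set SMC = demand: 64.7 + 1.6q = 240.6 - 4.0q → q* = 31.4107.
The Pigouvian tax equals MEC at q*: 9.5 + 0.9×31.4107 = 37.7696.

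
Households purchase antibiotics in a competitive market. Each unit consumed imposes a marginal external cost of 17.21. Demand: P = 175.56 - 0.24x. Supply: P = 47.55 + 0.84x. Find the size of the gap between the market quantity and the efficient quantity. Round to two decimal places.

15.94 units

Market equilibrium (private): 47.55 + 0.84x = 175.56 - 0.24x → x_m = 118.5278.
Social marginal benefit = demand − MEC = 158.35 - 0.24x.
Set SMB = MC: 158.35 - 0.24x = 47.55 + 0.84x → x* = 102.5926.
Gap = |118.5278 − 102.5926| = 15.9352.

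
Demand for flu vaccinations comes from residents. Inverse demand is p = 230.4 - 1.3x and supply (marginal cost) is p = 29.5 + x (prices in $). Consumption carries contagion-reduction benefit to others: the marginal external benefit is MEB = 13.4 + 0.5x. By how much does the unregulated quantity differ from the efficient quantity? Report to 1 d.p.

Market equilibrium (private): 29.5 + x = 230.4 - 1.3x → x_m = 87.3478.
Social marginal benefit = demand + MEB = 243.8 - 0.8x.
Set SMB = MC: 243.8 - 0.8x = 29.5 + x → x* = 119.0556.
Gap = |87.3478 − 119.0556| = 31.7078.

31.7 units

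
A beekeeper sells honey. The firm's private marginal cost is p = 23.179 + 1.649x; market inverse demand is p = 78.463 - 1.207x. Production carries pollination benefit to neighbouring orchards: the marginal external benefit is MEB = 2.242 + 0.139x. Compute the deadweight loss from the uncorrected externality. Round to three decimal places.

DWL = 4.478

Market equilibrium (private): 23.179 + 1.649x = 78.463 - 1.207x → x_m = 19.3571.
Social marginal cost = private MC − MEB = 20.937 + 1.510x.
Set SMC = demand: 20.937 + 1.510x = 78.463 - 1.207x → x* = 21.1726.
Height of the DWL triangle at x_m is demand(x_m) − SMC(x_m) = MEB(x_m) = 4.9326.
DWL = ½ × 1.8155 × 4.9326 = 4.4776.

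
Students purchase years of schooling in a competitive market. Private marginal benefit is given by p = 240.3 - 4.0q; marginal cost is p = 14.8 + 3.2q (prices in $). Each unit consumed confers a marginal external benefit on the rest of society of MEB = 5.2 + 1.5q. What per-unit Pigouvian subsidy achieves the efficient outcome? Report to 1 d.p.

subsidy = $65.9 per unit

Social marginal benefit = demand + MEB = 245.5 - 2.5q.
Set SMB = MC: 245.5 - 2.5q = 14.8 + 3.2q → q* = 40.4737.
The Pigouvian subsidy equals MEB at q*: 5.2 + 1.5×40.4737 = 65.9106.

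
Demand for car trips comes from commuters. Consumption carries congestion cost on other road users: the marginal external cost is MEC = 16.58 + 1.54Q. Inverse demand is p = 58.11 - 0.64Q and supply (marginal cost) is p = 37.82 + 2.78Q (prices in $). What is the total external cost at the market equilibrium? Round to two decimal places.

Market equilibrium (private): 37.82 + 2.78Q = 58.11 - 0.64Q → Q_m = 5.9327.
Total external cost = ∫₀^{Q_m} (16.58 + 1.54Q) dQ = 16.58×5.9327 + ½×1.54×5.9327² = 125.4658.

$125.47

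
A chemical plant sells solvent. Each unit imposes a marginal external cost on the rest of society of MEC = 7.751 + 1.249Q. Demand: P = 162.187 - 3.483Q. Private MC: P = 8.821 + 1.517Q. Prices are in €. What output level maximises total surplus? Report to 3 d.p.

Q* = 23.302

Social marginal cost = private MC + MEC = 16.572 + 2.766Q.
Set SMC = demand: 16.572 + 2.766Q = 162.187 - 3.483Q → Q* = 23.3021.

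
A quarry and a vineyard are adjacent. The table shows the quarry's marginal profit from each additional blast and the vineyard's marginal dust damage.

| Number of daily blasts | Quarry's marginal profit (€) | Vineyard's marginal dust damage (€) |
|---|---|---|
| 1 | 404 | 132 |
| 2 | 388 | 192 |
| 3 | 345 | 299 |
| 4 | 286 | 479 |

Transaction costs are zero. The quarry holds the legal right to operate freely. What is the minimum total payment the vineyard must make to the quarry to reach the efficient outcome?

€286

Left alone the quarry would choose level 4 (marginal profit stays positive).
Efficient level: k* = 3 (marginal profit ≥ marginal dust damage through 3).
The vineyard must at least cover the quarry's forgone profit from cutting 4→3: 286 = 286.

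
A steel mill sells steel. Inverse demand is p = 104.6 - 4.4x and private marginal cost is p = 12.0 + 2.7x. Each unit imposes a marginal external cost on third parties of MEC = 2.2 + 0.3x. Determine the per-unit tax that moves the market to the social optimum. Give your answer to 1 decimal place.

Social marginal cost = private MC + MEC = 14.2 + 3.0x.
Set SMC = demand: 14.2 + 3.0x = 104.6 - 4.4x → x* = 12.2162.
The Pigouvian tax equals MEC at x*: 2.2 + 0.3×12.2162 = 5.8649.

tax = 5.9 per unit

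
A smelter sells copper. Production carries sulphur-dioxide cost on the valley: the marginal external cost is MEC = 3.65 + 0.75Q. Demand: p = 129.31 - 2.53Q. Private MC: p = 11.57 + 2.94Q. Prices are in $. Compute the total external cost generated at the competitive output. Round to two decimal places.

$252.31

Market equilibrium (private): 11.57 + 2.94Q = 129.31 - 2.53Q → Q_m = 21.5247.
Total external cost = ∫₀^{Q_m} (3.65 + 0.75Q) dQ = 3.65×21.5247 + ½×0.75×21.5247² = 252.3074.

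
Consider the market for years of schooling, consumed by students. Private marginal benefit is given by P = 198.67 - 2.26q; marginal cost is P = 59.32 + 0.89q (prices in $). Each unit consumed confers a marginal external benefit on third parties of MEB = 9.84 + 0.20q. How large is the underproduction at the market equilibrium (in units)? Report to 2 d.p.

Market equilibrium (private): 59.32 + 0.89q = 198.67 - 2.26q → q_m = 44.2381.
Social marginal benefit = demand + MEB = 208.51 - 2.06q.
Set SMB = MC: 208.51 - 2.06q = 59.32 + 0.89q → q* = 50.5729.
Gap = |44.2381 − 50.5729| = 6.3348.

6.33 units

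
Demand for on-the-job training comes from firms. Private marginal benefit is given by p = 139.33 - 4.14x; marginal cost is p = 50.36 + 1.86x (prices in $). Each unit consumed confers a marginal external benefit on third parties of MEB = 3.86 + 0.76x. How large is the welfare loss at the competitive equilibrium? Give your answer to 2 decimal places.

DWL = $21.84

Market equilibrium (private): 50.36 + 1.86x = 139.33 - 4.14x → x_m = 14.8283.
Social marginal benefit = demand + MEB = 143.19 - 3.38x.
Set SMB = MC: 143.19 - 3.38x = 50.36 + 1.86x → x* = 17.7156.
Height of the DWL triangle at x_m is SMB(x_m) − MC(x_m) = MEB(x_m) = 15.1295.
DWL = ½ × 2.8873 × 15.1295 = 21.8417.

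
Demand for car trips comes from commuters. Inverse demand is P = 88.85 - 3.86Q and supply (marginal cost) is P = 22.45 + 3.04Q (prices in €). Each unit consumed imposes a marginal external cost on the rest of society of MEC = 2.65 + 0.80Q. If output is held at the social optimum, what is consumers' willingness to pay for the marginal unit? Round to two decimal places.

Social marginal benefit = demand − MEC = 86.20 - 4.66Q.
Set SMB = MC: 86.20 - 4.66Q = 22.45 + 3.04Q → Q* = 8.2792.
Consumer price on the demand curve at Q*: 88.85 − 3.86×8.2792 = 56.8923.

P = €56.89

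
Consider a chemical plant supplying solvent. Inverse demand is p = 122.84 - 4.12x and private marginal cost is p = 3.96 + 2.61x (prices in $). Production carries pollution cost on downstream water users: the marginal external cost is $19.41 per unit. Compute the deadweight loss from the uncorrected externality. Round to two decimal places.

DWL = $27.99

Market equilibrium (private): 3.96 + 2.61x = 122.84 - 4.12x → x_m = 17.6642.
Social marginal cost = private MC + MEC = 23.37 + 2.61x.
Set SMC = demand: 23.37 + 2.61x = 122.84 - 4.12x → x* = 14.7801.
The welfare-loss triangle has base |x_m − x*| and height MEC(x_m) (the vertical gap between SMC and demand is zero at x* and MEC at x_m).
DWL = ½ × 2.8841 × 19.4100 = 27.9902.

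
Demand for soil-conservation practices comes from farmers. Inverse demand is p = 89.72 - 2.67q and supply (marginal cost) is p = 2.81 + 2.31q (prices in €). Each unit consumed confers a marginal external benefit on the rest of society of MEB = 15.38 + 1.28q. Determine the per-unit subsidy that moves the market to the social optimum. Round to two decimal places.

subsidy = €50.77 per unit

Social marginal benefit = demand + MEB = 105.10 - 1.39q.
Set SMB = MC: 105.10 - 1.39q = 2.81 + 2.31q → q* = 27.6459.
The Pigouvian subsidy equals MEB at q*: 15.38 + 1.28×27.6459 = 50.7668.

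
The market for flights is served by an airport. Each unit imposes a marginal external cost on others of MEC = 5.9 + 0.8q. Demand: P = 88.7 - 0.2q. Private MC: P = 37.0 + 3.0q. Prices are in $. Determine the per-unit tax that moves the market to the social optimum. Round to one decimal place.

tax = $15.1 per unit

Social marginal cost = private MC + MEC = 42.9 + 3.8q.
Set SMC = demand: 42.9 + 3.8q = 88.7 - 0.2q → q* = 11.4500.
The Pigouvian tax equals MEC at q*: 5.9 + 0.8×11.4500 = 15.0600.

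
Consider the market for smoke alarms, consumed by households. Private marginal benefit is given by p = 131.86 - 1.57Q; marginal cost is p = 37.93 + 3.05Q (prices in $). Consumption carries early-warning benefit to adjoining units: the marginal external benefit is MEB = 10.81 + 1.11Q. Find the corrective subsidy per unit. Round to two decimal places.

subsidy = $43.93 per unit

Social marginal benefit = demand + MEB = 142.67 - 0.46Q.
Set SMB = MC: 142.67 - 0.46Q = 37.93 + 3.05Q → Q* = 29.8405.
The Pigouvian subsidy equals MEB at Q*: 10.81 + 1.11×29.8405 = 43.9330.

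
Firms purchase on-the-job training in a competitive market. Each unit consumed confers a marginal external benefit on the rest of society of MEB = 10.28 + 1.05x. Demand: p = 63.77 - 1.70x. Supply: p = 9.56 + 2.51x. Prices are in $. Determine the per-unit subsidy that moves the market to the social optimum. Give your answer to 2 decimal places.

Social marginal benefit = demand + MEB = 74.05 - 0.65x.
Set SMB = MC: 74.05 - 0.65x = 9.56 + 2.51x → x* = 20.4082.
The Pigouvian subsidy equals MEB at x*: 10.28 + 1.05×20.4082 = 31.7086.

subsidy = $31.71 per unit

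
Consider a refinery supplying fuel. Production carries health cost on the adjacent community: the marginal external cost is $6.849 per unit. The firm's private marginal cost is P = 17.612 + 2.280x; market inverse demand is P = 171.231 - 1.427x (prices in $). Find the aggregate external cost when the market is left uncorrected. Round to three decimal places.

$283.824

Market equilibrium (private): 17.612 + 2.280x = 171.231 - 1.427x → x_m = 41.4402.
Total external cost = MEC × x_m = 6.849 × 41.4402 = 283.8239.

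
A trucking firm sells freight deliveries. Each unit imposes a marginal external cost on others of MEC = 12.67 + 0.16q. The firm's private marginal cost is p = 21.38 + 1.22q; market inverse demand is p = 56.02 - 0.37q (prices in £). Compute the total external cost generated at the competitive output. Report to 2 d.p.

Market equilibrium (private): 21.38 + 1.22q = 56.02 - 0.37q → q_m = 21.7862.
Total external cost = ∫₀^{q_m} (12.67 + 0.16q) dq = 12.67×21.7862 + ½×0.16×21.7862² = 314.0022.

£314.00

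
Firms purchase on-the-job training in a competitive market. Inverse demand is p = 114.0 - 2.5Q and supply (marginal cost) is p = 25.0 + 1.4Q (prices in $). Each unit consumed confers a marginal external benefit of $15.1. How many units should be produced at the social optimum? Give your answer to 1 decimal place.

Social marginal benefit = demand + MEB = 129.1 - 2.5Q.
Set SMB = MC: 129.1 - 2.5Q = 25.0 + 1.4Q → Q* = 26.6923.

Q* = 26.7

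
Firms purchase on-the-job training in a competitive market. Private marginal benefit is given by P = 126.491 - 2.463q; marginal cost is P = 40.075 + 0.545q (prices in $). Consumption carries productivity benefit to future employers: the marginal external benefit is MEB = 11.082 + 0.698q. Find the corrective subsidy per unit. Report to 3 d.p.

Social marginal benefit = demand + MEB = 137.573 - 1.765q.
Set SMB = MC: 137.573 - 1.765q = 40.075 + 0.545q → q* = 42.2069.
The Pigouvian subsidy equals MEB at q*: 11.082 + 0.698×42.2069 = 40.5424.

subsidy = $40.542 per unit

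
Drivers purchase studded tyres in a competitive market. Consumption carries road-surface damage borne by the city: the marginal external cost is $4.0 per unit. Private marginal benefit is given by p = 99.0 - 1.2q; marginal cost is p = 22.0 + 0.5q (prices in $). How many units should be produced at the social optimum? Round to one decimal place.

Social marginal benefit = demand − MEC = 95.0 - 1.2q.
Set SMB = MC: 95.0 - 1.2q = 22.0 + 0.5q → q* = 42.9412.

q* = 42.9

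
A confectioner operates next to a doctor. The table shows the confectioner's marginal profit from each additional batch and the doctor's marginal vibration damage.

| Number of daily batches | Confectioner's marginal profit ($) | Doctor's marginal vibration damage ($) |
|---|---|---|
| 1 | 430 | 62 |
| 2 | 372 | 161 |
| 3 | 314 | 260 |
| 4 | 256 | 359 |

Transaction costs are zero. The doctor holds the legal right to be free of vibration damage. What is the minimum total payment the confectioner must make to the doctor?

Efficient level: marginal profit ≥ marginal vibration damage through level 3, so k* = 3.
With the doctor holding the right, the confectioner must at least compensate total damage at k*: 62 + 161 + 260 = 483.

$483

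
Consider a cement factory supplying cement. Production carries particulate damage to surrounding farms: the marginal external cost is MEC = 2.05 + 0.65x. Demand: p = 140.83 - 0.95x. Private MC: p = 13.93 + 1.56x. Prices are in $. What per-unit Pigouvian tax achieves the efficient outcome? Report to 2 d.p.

Social marginal cost = private MC + MEC = 15.98 + 2.21x.
Set SMC = demand: 15.98 + 2.21x = 140.83 - 0.95x → x* = 39.5095.
The Pigouvian tax equals MEC at x*: 2.05 + 0.65×39.5095 = 27.7312.

tax = $27.73 per unit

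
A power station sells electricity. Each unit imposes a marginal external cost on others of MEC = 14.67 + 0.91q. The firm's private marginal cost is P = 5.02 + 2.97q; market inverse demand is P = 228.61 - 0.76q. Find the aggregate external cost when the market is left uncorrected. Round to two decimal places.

Market equilibrium (private): 5.02 + 2.97q = 228.61 - 0.76q → q_m = 59.9437.
Total external cost = ∫₀^{q_m} (14.67 + 0.91q) dq = 14.67×59.9437 + ½×0.91×59.9437² = 2514.3015.

2514.30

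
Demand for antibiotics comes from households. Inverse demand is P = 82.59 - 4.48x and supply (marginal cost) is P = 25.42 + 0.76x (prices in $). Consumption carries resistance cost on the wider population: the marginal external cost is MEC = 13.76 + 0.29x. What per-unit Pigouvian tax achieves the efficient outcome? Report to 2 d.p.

Social marginal benefit = demand − MEC = 68.83 - 4.77x.
Set SMB = MC: 68.83 - 4.77x = 25.42 + 0.76x → x* = 7.8499.
The Pigouvian tax equals MEC at x*: 13.76 + 0.29×7.8499 = 16.0365.

tax = $16.04 per unit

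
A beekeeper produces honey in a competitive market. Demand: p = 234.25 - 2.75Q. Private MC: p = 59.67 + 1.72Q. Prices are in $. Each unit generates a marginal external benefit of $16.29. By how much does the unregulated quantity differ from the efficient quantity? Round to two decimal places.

3.64 units

Market equilibrium (private): 59.67 + 1.72Q = 234.25 - 2.75Q → Q_m = 39.0559.
Social marginal cost = private MC − MEB = 43.38 + 1.72Q.
Set SMC = demand: 43.38 + 1.72Q = 234.25 - 2.75Q → Q* = 42.7002.
Gap = |39.0559 − 42.7002| = 3.6443.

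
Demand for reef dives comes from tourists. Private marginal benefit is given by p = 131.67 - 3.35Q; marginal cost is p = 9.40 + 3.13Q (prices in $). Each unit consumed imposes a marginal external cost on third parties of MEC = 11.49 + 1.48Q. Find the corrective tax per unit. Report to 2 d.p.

Social marginal benefit = demand − MEC = 120.18 - 4.83Q.
Set SMB = MC: 120.18 - 4.83Q = 9.40 + 3.13Q → Q* = 13.9171.
The Pigouvian tax equals MEC at Q*: 11.49 + 1.48×13.9171 = 32.0873.

tax = $32.09 per unit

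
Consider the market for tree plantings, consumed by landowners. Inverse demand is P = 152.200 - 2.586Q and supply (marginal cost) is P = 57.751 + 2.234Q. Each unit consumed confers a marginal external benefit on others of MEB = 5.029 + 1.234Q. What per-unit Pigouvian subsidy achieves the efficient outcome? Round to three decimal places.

Social marginal benefit = demand + MEB = 157.229 - 1.352Q.
Set SMB = MC: 157.229 - 1.352Q = 57.751 + 2.234Q → Q* = 27.7407.
The Pigouvian subsidy equals MEB at Q*: 5.029 + 1.234×27.7407 = 39.2610.

subsidy = 39.261 per unit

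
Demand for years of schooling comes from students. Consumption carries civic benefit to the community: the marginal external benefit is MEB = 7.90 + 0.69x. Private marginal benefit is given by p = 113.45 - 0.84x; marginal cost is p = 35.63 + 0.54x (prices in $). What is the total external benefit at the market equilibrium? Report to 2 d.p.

Market equilibrium (private): 35.63 + 0.54x = 113.45 - 0.84x → x_m = 56.3913.
Total external benefit = ∫₀^{x_m} (7.90 + 0.69x) dx = 7.90×56.3913 + ½×0.69×56.3913² = 1542.5839.

$1542.58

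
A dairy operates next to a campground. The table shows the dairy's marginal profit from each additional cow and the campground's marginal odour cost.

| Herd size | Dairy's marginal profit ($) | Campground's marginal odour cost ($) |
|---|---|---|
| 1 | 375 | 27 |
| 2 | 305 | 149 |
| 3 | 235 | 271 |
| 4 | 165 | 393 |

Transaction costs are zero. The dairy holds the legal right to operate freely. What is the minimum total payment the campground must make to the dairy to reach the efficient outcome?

Left alone the dairy would choose level 4 (marginal profit stays positive).
Efficient level: k* = 2 (marginal profit ≥ marginal odour cost through 2).
The campground must at least cover the dairy's forgone profit from cutting 4→2: 235 + 165 = 400.

$400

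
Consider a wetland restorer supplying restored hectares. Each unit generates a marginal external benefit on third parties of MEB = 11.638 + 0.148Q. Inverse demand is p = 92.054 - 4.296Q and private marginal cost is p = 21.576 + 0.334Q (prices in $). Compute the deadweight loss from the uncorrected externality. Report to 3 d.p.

DWL = $21.526

Market equilibrium (private): 21.576 + 0.334Q = 92.054 - 4.296Q → Q_m = 15.2220.
Social marginal cost = private MC − MEB = 9.938 + 0.186Q.
Set SMC = demand: 9.938 + 0.186Q = 92.054 - 4.296Q → Q* = 18.3213.
The loss is the area between SMC and demand from Q* to Q_m; with linear curves that's a triangle of height MEB(Q_m).
DWL = ½ × 3.0993 × 13.8909 = 21.5260.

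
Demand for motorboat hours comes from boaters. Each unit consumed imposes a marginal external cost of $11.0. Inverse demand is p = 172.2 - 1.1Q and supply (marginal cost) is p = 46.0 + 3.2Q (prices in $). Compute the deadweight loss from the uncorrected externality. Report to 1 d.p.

Market equilibrium (private): 46.0 + 3.2Q = 172.2 - 1.1Q → Q_m = 29.3488.
Social marginal benefit = demand − MEC = 161.2 - 1.1Q.
Set SMB = MC: 161.2 - 1.1Q = 46.0 + 3.2Q → Q* = 26.7907.
Height of the DWL triangle at Q_m is MC(Q_m) − SMB(Q_m) = MEC(Q_m) = 11.0000.
DWL = ½ × 2.5581 × 11.0000 = 14.0696.

DWL = $14.1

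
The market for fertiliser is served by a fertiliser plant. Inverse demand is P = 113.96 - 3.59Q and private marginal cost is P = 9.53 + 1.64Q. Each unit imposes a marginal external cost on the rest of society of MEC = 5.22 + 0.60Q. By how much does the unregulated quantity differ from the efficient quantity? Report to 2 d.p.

2.95 units

Market equilibrium (private): 9.53 + 1.64Q = 113.96 - 3.59Q → Q_m = 19.9675.
Social marginal cost = private MC + MEC = 14.75 + 2.24Q.
Set SMC = demand: 14.75 + 2.24Q = 113.96 - 3.59Q → Q* = 17.0172.
Gap = |19.9675 − 17.0172| = 2.9503.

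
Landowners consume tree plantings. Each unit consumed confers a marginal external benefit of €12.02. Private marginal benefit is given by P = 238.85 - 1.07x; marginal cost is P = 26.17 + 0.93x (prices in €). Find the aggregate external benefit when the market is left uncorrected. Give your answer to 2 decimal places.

€1278.21

Market equilibrium (private): 26.17 + 0.93x = 238.85 - 1.07x → x_m = 106.3400.
Total external benefit = MEB × x_m = 12.02 × 106.3400 = 1278.2068.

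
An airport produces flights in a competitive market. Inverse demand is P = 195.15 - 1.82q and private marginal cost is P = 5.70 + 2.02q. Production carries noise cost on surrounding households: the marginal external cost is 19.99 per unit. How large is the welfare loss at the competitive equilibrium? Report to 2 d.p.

Market equilibrium (private): 5.70 + 2.02q = 195.15 - 1.82q → q_m = 49.3359.
Social marginal cost = private MC + MEC = 25.69 + 2.02q.
Set SMC = demand: 25.69 + 2.02q = 195.15 - 1.82q → q* = 44.1302.
Height of the DWL triangle at q_m is SMC(q_m) − demand(q_m) = MEC(q_m) = 19.9900.
DWL = ½ × 5.2057 × 19.9900 = 52.0310.

DWL = 52.03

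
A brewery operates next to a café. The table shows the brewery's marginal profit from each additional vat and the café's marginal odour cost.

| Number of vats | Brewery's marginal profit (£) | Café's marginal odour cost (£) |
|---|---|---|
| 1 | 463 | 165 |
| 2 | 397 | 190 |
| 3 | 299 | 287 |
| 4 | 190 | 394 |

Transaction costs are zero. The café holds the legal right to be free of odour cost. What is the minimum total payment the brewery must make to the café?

£642

Efficient level: marginal profit ≥ marginal odour cost through level 3, so k* = 3.
With the café holding the right, the brewery must at least compensate total damage at k*: 165 + 190 + 287 = 642.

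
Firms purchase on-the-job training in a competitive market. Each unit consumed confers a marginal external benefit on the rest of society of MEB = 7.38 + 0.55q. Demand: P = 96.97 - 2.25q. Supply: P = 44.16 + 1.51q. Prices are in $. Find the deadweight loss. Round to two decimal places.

Market equilibrium (private): 44.16 + 1.51q = 96.97 - 2.25q → q_m = 14.0452.
Social marginal benefit = demand + MEB = 104.35 - 1.70q.
Set SMB = MC: 104.35 - 1.70q = 44.16 + 1.51q → q* = 18.7508.
The loss is the area between SMB and MC from q* to q_m; with linear curves that's a triangle of height MEB(q_m).
DWL = ½ × 4.7056 × 15.1049 = 35.5388.

DWL = $35.54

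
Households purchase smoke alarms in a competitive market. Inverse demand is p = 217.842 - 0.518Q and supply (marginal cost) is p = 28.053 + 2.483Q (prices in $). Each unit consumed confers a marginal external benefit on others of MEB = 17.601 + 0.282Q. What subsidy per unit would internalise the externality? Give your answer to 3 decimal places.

Social marginal benefit = demand + MEB = 235.443 - 0.236Q.
Set SMB = MC: 235.443 - 0.236Q = 28.053 + 2.483Q → Q* = 76.2744.
The Pigouvian subsidy equals MEB at Q*: 17.601 + 0.282×76.2744 = 39.1104.

subsidy = $39.110 per unit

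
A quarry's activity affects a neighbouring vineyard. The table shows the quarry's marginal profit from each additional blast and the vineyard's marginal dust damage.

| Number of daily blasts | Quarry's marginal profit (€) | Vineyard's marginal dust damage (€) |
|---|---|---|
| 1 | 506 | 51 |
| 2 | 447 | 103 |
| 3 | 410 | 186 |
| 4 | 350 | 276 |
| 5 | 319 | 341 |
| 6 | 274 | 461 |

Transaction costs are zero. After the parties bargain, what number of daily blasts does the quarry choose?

4

Bargaining reaches the level where marginal profit last exceeds marginal dust damage.
That holds through level 4 (350 ≥ 276) but not at 5 (319 < 341).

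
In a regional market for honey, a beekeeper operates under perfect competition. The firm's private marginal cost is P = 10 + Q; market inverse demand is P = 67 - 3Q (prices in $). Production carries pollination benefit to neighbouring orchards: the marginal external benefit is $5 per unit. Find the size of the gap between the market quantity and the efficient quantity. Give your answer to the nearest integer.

1 units

Market equilibrium (private): 10 + Q = 67 - 3Q → Q_m = 14.2500.
Social marginal cost = private MC − MEB = 5 + Q.
Set SMC = demand: 5 + Q = 67 - 3Q → Q* = 15.5000.
Gap = |14.2500 − 15.5000| = 1.2500.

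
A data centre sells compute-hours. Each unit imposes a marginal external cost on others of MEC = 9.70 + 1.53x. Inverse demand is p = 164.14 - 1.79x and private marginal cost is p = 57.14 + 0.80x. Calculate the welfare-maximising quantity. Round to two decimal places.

x* = 23.62

Social marginal cost = private MC + MEC = 66.84 + 2.33x.
Set SMC = demand: 66.84 + 2.33x = 164.14 - 1.79x → x* = 23.6165.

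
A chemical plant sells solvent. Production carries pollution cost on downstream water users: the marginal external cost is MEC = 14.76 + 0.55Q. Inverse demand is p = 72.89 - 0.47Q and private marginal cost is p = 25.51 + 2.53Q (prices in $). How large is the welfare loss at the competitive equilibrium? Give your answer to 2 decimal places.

Market equilibrium (private): 25.51 + 2.53Q = 72.89 - 0.47Q → Q_m = 15.7933.
Social marginal cost = private MC + MEC = 40.27 + 3.08Q.
Set SMC = demand: 40.27 + 3.08Q = 72.89 - 0.47Q → Q* = 9.1887.
The welfare-loss triangle has base |Q_m − Q*| and height MEC(Q_m) (the vertical gap between SMC and demand is zero at Q* and MEC at Q_m).
DWL = ½ × 6.6046 × 23.4463 = 77.4267.

DWL = $77.43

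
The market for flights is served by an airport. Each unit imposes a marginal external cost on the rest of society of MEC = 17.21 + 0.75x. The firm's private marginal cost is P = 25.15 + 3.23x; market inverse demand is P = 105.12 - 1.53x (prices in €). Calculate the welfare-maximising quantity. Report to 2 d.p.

x* = 11.39

Social marginal cost = private MC + MEC = 42.36 + 3.98x.
Set SMC = demand: 42.36 + 3.98x = 105.12 - 1.53x → x* = 11.3902.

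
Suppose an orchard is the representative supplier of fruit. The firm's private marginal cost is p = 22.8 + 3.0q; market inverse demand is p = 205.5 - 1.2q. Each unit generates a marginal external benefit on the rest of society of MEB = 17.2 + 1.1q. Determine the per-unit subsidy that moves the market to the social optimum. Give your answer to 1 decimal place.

subsidy = 88.1 per unit

Social marginal cost = private MC − MEB = 5.6 + 1.9q.
Set SMC = demand: 5.6 + 1.9q = 205.5 - 1.2q → q* = 64.4839.
The Pigouvian subsidy equals MEB at q*: 17.2 + 1.1×64.4839 = 88.1323.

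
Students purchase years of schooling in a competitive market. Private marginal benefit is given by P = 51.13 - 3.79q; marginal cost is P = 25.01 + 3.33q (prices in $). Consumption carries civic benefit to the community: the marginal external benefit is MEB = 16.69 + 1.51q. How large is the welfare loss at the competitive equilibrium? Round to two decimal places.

DWL = $44.04

Market equilibrium (private): 25.01 + 3.33q = 51.13 - 3.79q → q_m = 3.6685.
Social marginal benefit = demand + MEB = 67.82 - 2.28q.
Set SMB = MC: 67.82 - 2.28q = 25.01 + 3.33q → q* = 7.6310.
Height of the DWL triangle at q_m is SMB(q_m) − MC(q_m) = MEB(q_m) = 22.2295.
DWL = ½ × 3.9625 × 22.2295 = 44.0422.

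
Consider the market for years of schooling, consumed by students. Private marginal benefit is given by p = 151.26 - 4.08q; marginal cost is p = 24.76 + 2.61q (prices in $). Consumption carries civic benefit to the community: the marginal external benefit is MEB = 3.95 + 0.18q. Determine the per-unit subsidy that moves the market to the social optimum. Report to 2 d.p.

Social marginal benefit = demand + MEB = 155.21 - 3.90q.
Set SMB = MC: 155.21 - 3.90q = 24.76 + 2.61q → q* = 20.0384.
The Pigouvian subsidy equals MEB at q*: 3.95 + 0.18×20.0384 = 7.5569.

subsidy = $7.56 per unit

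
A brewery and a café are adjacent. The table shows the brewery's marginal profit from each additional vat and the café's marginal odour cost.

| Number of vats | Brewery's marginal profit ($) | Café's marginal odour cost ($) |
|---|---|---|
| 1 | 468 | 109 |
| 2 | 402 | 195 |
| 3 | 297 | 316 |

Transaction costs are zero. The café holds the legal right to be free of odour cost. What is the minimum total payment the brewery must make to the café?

Efficient level: marginal profit ≥ marginal odour cost through level 2, so k* = 2.
With the café holding the right, the brewery must at least compensate total damage at k*: 109 + 195 = 304.

$304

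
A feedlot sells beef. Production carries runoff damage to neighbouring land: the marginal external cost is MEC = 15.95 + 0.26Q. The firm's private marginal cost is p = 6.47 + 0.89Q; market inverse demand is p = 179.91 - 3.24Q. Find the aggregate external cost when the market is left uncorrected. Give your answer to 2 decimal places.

899.09

Market equilibrium (private): 6.47 + 0.89Q = 179.91 - 3.24Q → Q_m = 41.9952.
Total external cost = ∫₀^{Q_m} (15.95 + 0.26Q) dQ = 15.95×41.9952 + ½×0.26×41.9952² = 899.0910.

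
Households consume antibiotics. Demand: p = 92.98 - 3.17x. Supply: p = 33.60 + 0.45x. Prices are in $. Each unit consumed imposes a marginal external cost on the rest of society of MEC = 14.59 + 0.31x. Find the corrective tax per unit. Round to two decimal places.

Social marginal benefit = demand − MEC = 78.39 - 3.48x.
Set SMB = MC: 78.39 - 3.48x = 33.60 + 0.45x → x* = 11.3969.
The Pigouvian tax equals MEC at x*: 14.59 + 0.31×11.3969 = 18.1230.

tax = $18.12 per unit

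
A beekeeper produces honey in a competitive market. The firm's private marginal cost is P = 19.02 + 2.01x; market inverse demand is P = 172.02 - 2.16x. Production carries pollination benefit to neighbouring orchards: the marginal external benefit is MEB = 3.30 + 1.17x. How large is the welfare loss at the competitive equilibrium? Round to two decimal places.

Market equilibrium (private): 19.02 + 2.01x = 172.02 - 2.16x → x_m = 36.6906.
Social marginal cost = private MC − MEB = 15.72 + 0.84x.
Set SMC = demand: 15.72 + 0.84x = 172.02 - 2.16x → x* = 52.1000.
The welfare-loss triangle has base |x_m − x*| and height MEB(x_m) (the vertical gap between SMC and demand is zero at x* and MEB at x_m).
DWL = ½ × 15.4094 × 46.2281 = 356.1736.

DWL = 356.17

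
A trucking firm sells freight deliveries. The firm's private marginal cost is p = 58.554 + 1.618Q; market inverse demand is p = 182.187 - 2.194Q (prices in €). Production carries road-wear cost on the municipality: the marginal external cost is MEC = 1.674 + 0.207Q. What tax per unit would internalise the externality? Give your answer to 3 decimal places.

Social marginal cost = private MC + MEC = 60.228 + 1.825Q.
Set SMC = demand: 60.228 + 1.825Q = 182.187 - 2.194Q → Q* = 30.3456.
The Pigouvian tax equals MEC at Q*: 1.674 + 0.207×30.3456 = 7.9555.

tax = €7.956 per unit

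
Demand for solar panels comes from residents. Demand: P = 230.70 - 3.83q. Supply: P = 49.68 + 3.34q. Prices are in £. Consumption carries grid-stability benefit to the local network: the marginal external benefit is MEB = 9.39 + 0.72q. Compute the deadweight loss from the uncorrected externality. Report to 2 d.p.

DWL = £58.91

Market equilibrium (private): 49.68 + 3.34q = 230.70 - 3.83q → q_m = 25.2469.
Social marginal benefit = demand + MEB = 240.09 - 3.11q.
Set SMB = MC: 240.09 - 3.11q = 49.68 + 3.34q → q* = 29.5209.
The loss is the area between SMB and MC from q* to q_m; with linear curves that's a triangle of height MEB(q_m).
DWL = ½ × 4.2740 × 27.5677 = 58.9122.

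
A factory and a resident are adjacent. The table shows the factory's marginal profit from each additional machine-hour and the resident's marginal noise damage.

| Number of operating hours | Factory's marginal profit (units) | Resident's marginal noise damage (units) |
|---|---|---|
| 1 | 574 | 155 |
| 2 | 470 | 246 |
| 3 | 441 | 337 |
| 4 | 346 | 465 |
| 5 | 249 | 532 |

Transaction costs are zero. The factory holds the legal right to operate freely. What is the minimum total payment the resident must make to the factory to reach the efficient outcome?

595

Left alone the factory would choose level 5 (marginal profit stays positive).
Efficient level: k* = 3 (marginal profit ≥ marginal noise damage through 3).
The resident must at least cover the factory's forgone profit from cutting 5→3: 346 + 249 = 595.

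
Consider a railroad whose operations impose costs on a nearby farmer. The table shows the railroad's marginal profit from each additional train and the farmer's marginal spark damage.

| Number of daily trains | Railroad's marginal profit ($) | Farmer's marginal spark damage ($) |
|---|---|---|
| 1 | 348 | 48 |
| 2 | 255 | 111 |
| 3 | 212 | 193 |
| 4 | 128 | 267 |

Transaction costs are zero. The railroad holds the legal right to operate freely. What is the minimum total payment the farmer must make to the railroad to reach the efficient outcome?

$128

Left alone the railroad would choose level 4 (marginal profit stays positive).
Efficient level: k* = 3 (marginal profit ≥ marginal spark damage through 3).
The farmer must at least cover the railroad's forgone profit from cutting 4→3: 128 = 128.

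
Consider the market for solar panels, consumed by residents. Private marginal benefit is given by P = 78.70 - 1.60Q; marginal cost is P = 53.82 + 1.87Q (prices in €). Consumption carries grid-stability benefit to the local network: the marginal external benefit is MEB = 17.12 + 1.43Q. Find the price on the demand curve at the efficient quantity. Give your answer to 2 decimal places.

P = €45.76

Social marginal benefit = demand + MEB = 95.82 - 0.17Q.
Set SMB = MC: 95.82 - 0.17Q = 53.82 + 1.87Q → Q* = 20.5882.
Consumer price on the demand curve at Q*: 78.70 − 1.60×20.5882 = 45.7589.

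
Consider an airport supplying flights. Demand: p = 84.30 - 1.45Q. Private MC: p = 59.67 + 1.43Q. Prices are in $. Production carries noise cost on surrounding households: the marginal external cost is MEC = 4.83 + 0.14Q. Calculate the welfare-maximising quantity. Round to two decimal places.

Social marginal cost = private MC + MEC = 64.50 + 1.57Q.
Set SMC = demand: 64.50 + 1.57Q = 84.30 - 1.45Q → Q* = 6.5563.

Q* = 6.56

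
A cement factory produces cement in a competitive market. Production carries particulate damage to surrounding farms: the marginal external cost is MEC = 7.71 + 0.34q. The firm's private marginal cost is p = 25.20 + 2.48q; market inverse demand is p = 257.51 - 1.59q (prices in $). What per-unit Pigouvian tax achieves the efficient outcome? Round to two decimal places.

Social marginal cost = private MC + MEC = 32.91 + 2.82q.
Set SMC = demand: 32.91 + 2.82q = 257.51 - 1.59q → q* = 50.9297.
The Pigouvian tax equals MEC at q*: 7.71 + 0.34×50.9297 = 25.0261.

tax = $25.03 per unit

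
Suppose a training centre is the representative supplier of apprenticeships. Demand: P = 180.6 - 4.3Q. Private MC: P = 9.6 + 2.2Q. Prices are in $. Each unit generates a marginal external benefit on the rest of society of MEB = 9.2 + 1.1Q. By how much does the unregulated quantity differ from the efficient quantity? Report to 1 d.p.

7.1 units

Market equilibrium (private): 9.6 + 2.2Q = 180.6 - 4.3Q → Q_m = 26.3077.
Social marginal cost = private MC − MEB = 0.4 + 1.1Q.
Set SMC = demand: 0.4 + 1.1Q = 180.6 - 4.3Q → Q* = 33.3704.
Gap = |26.3077 − 33.3704| = 7.0627.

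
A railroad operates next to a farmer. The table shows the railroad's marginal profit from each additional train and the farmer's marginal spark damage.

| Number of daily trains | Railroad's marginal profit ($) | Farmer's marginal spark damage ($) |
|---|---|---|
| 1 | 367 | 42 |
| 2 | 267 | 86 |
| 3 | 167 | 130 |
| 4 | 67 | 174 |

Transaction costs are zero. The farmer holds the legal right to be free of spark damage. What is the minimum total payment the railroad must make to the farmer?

Efficient level: marginal profit ≥ marginal spark damage through level 3, so k* = 3.
With the farmer holding the right, the railroad must at least compensate total damage at k*: 42 + 86 + 130 = 258.

$258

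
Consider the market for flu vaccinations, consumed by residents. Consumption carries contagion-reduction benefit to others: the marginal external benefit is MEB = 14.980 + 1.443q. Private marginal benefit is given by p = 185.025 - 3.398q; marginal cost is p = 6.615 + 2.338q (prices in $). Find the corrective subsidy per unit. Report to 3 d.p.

subsidy = $79.984 per unit

Social marginal benefit = demand + MEB = 200.005 - 1.955q.
Set SMB = MC: 200.005 - 1.955q = 6.615 + 2.338q → q* = 45.0478.
The Pigouvian subsidy equals MEB at q*: 14.980 + 1.443×45.0478 = 79.9840.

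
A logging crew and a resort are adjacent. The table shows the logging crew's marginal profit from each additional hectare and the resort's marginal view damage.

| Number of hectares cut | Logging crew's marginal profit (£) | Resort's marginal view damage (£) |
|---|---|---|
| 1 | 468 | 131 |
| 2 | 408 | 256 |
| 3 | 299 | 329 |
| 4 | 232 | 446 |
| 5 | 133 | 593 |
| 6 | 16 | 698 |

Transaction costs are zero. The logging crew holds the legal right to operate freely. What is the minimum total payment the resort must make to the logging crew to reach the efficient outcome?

£680

Left alone the logging crew would choose level 6 (marginal profit stays positive).
Efficient level: k* = 2 (marginal profit ≥ marginal view damage through 2).
The resort must at least cover the logging crew's forgone profit from cutting 6→2: 299 + 232 + 133 + 16 = 680.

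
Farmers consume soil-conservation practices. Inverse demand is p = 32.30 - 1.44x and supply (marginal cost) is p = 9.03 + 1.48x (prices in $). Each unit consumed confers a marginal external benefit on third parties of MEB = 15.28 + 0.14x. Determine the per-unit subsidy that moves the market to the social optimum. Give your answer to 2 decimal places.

subsidy = $17.22 per unit

Social marginal benefit = demand + MEB = 47.58 - 1.30x.
Set SMB = MC: 47.58 - 1.30x = 9.03 + 1.48x → x* = 13.8669.
The Pigouvian subsidy equals MEB at x*: 15.28 + 0.14×13.8669 = 17.2214.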